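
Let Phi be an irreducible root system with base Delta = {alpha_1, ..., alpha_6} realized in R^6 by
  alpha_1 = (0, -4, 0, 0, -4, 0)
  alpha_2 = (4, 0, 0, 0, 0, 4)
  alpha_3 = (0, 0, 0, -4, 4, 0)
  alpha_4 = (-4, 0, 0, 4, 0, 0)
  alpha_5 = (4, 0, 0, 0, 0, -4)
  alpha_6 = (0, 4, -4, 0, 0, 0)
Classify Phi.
Compute the Cartan integers a_ij = 2(alpha_i, alpha_j)/(alpha_j, alpha_j); the resulting 6x6 Cartan matrix is
[[2, 0, -1, 0, 0, -1], [0, 2, 0, -1, 0, 0], [-1, 0, 2, -1, 0, 0], [0, -1, -1, 2, -1, 0], [0, 0, 0, -1, 2, 0], [-1, 0, 0, 0, 0, 2]].
All simple roots have the same length, so the diagram is simply laced. The associated Dynkin diagram is a chain of 4 nodes with a fork of two nodes at one end (D_6), so the type is D_6 (the algebra so(12)).

type D_6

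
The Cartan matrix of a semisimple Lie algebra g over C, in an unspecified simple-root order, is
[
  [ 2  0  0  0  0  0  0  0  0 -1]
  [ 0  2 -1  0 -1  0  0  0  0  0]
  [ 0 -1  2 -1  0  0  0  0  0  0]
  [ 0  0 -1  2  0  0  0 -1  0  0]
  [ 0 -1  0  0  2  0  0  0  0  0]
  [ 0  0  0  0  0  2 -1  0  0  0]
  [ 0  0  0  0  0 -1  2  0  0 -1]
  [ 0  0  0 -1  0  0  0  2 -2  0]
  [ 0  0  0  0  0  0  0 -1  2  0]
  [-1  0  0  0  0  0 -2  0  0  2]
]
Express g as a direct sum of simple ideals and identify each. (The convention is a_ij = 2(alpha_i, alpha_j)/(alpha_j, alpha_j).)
type B_6 + type F_4

The diagram associated to this matrix has two connected components: the simple roots {alpha_2, alpha_3, alpha_4, alpha_5, alpha_8, alpha_9} form a chain of 6 nodes with a double edge at one end; the terminal node there is the unique short simple root (B_6), and {alpha_1, alpha_6, alpha_7, alpha_10} form a chain of 4 nodes with a double edge between the middle two (F_4). A semisimple Lie algebra decomposes uniquely as the direct sum of simple ideals, one per connected component of its Dynkin diagram, so g ≅ B_6 ⊕ F_4 (dimension 78 + 52 = 130).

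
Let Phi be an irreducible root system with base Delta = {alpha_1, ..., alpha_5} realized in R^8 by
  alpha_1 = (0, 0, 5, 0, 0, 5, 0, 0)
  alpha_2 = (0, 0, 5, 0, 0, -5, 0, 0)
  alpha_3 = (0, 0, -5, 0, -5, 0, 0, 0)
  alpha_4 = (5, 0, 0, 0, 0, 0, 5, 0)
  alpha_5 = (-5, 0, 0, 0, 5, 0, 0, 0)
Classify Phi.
Compute the Cartan integers a_ij = 2(alpha_i, alpha_j)/(alpha_j, alpha_j); the resulting 5x5 Cartan matrix is
[[2, 0, -1, 0, 0], [0, 2, -1, 0, 0], [-1, -1, 2, 0, -1], [0, 0, 0, 2, -1], [0, 0, -1, -1, 2]].
All simple roots have the same length, so the diagram is simply laced. The associated Dynkin diagram is a chain of 3 nodes with a fork of two nodes at one end (D_5), so the type is D_5 (the algebra so(10)).

D5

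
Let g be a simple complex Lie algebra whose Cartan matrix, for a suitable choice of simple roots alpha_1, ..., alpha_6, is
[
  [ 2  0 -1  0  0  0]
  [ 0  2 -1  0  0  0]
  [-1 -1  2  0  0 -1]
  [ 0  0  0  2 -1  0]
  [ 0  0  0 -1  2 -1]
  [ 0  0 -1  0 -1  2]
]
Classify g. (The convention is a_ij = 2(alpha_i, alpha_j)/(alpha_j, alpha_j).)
The matrix has rank 6 with 2's on the diagonal. Reading the off-diagonal entries as Dynkin edges (a single edge where a_ij = a_ji = -1; a double or triple edge where a_ij * a_ji = 2 or 3), the diagram is a chain of 4 nodes with a fork of two nodes at one end (D_6). One simple-root ordering that puts it in standard form is (alpha_4, alpha_5, alpha_6, alpha_3, alpha_2, alpha_1). So the algebra is type D_6, i.e. so(12).

type D_6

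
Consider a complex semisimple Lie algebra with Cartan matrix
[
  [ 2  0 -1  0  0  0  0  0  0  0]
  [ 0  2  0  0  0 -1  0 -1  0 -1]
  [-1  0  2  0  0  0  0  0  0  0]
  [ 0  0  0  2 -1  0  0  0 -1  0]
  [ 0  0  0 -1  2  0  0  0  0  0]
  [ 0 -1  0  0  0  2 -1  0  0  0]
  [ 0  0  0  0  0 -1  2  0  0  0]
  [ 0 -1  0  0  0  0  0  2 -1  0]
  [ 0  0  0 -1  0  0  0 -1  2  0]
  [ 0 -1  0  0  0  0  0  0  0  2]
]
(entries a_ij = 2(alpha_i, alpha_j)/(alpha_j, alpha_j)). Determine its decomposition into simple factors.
A_2 + E_8

The diagram associated to this matrix has two connected components: the simple roots {alpha_1, alpha_3} form a chain of 2 nodes with single edges (A_2), and {alpha_2, alpha_4, alpha_5, alpha_6, alpha_7, alpha_8, alpha_9, alpha_10} form a chain of 7 nodes with one extra node attached to the third node from one end (E_8). A semisimple Lie algebra decomposes uniquely as the direct sum of simple ideals, one per connected component of its Dynkin diagram, so g ≅ A_2 ⊕ E_8 (dimension 8 + 248 = 256).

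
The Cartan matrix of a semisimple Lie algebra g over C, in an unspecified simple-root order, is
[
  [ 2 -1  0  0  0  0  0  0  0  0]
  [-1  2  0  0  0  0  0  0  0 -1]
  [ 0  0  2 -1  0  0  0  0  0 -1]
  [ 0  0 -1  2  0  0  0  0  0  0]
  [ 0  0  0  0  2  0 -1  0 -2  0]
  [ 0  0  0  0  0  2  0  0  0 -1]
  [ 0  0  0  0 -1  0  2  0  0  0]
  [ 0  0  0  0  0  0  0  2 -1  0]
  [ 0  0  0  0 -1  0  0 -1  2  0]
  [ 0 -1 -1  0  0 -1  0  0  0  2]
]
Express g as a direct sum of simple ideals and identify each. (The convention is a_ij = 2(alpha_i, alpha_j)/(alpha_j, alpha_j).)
type E_6 + type F_4

The diagram associated to this matrix has two connected components: the simple roots {alpha_1, alpha_2, alpha_3, alpha_4, alpha_6, alpha_10} form a chain of 5 nodes with one extra node attached to the third node from one end (E_6), and {alpha_5, alpha_7, alpha_8, alpha_9} form a chain of 4 nodes with a double edge between the middle two (F_4). A semisimple Lie algebra decomposes uniquely as the direct sum of simple ideals, one per connected component of its Dynkin diagram, so g ≅ E_6 ⊕ F_4 (dimension 78 + 52 = 130).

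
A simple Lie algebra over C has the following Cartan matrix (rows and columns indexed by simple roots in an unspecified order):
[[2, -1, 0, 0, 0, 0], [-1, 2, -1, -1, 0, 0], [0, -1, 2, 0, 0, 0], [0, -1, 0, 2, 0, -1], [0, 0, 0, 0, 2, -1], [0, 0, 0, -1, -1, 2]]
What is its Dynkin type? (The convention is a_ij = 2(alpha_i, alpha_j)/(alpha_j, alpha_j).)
D_6 (so(12))

The matrix has rank 6 with 2's on the diagonal. Reading the off-diagonal entries as Dynkin edges (a single edge where a_ij = a_ji = -1; a double or triple edge where a_ij * a_ji = 2 or 3), the diagram is a chain of 4 nodes with a fork of two nodes at one end (D_6). One simple-root ordering that puts it in standard form is (alpha_5, alpha_6, alpha_4, alpha_2, alpha_3, alpha_1). So the algebra is type D_6, i.e. so(12).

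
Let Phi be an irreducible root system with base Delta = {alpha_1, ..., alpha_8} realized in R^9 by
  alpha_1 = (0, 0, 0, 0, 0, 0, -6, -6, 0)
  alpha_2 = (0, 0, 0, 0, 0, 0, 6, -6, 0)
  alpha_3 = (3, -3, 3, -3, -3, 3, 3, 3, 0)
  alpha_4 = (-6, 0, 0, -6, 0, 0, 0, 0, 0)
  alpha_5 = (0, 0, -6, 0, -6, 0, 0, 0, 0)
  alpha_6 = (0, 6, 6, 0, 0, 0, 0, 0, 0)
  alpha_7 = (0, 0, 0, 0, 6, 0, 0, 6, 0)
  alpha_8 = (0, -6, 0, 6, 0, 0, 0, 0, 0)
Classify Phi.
E_8

Compute the Cartan integers a_ij = 2(alpha_i, alpha_j)/(alpha_j, alpha_j); the resulting 8x8 Cartan matrix is
[[2, 0, -1, 0, 0, 0, -1, 0], [0, 2, 0, 0, 0, 0, -1, 0], [-1, 0, 2, 0, 0, 0, 0, 0], [0, 0, 0, 2, 0, 0, 0, -1], [0, 0, 0, 0, 2, -1, -1, 0], [0, 0, 0, 0, -1, 2, 0, -1], [-1, -1, 0, 0, -1, 0, 2, 0], [0, 0, 0, -1, 0, -1, 0, 2]].
All simple roots have the same length, so the diagram is simply laced. The associated Dynkin diagram is a chain of 7 nodes with one extra node attached to the third node from one end (E_8), so the type is E_8.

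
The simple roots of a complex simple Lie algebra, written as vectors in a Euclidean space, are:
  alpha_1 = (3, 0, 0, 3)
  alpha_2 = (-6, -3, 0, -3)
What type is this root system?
G_2

Compute the Cartan integers a_ij = 2(alpha_i, alpha_j)/(alpha_j, alpha_j); the resulting 2x2 Cartan matrix is
[[2, -1], [-3, 2]].
The roots have two lengths (squared-length ratio 3:1); the short ones are alpha_{1}. The associated Dynkin diagram is two nodes joined by a triple edge (G_2), so the type is G_2.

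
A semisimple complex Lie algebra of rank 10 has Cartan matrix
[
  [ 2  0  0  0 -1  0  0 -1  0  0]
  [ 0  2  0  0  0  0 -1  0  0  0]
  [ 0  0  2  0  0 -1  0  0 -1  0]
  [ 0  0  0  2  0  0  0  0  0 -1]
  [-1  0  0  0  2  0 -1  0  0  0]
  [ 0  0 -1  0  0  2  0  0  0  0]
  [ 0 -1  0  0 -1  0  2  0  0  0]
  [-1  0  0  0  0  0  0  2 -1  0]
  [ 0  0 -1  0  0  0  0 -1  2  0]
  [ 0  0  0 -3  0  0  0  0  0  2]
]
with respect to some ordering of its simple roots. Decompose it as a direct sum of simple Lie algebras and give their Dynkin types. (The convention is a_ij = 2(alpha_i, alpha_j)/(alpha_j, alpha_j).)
A_8 ⊕ G_2

The diagram associated to this matrix has two connected components: the simple roots {alpha_1, alpha_2, alpha_3, alpha_5, alpha_6, alpha_7, alpha_8, alpha_9} form a chain of 8 nodes with single edges (A_8), and {alpha_4, alpha_10} form two nodes joined by a triple edge (G_2). A semisimple Lie algebra decomposes uniquely as the direct sum of simple ideals, one per connected component of its Dynkin diagram, so g ≅ A_8 ⊕ G_2 (dimension 80 + 14 = 94).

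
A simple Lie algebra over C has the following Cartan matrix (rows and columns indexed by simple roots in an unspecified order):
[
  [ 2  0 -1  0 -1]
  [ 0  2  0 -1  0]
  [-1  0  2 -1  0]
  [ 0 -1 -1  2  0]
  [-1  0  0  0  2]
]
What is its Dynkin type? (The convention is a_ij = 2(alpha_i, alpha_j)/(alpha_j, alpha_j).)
type A_5

The matrix has rank 5 with 2's on the diagonal. Reading the off-diagonal entries as Dynkin edges (a single edge where a_ij = a_ji = -1; a double or triple edge where a_ij * a_ji = 2 or 3), the diagram is a chain of 5 nodes with single edges (A_5). One simple-root ordering that puts it in standard form is (alpha_2, alpha_4, alpha_3, alpha_1, alpha_5). So the algebra is type A_5, i.e. sl(6).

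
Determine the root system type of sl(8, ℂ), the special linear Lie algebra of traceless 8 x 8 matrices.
This is sl(8), which has dimension 8^2 - 1 = 63 and rank 8 - 1 = 7 (a Cartan subalgebra is the diagonal traceless matrices). In the classification of classical Lie algebras, the special linear algebra sl(n+1) has type A_n; here n = 7, so the Dynkin diagram is a chain of 7 nodes with single edges (A_7). Hence the type is A_7.

A7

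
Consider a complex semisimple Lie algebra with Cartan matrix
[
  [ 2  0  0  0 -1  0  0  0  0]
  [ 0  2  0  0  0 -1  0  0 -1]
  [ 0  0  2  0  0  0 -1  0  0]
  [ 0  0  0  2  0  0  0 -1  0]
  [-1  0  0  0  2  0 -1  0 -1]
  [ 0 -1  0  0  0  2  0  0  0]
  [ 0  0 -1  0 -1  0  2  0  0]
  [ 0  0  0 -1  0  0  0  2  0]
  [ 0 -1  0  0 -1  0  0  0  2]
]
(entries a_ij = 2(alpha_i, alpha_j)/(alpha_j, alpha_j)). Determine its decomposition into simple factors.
A_2 ⊕ E_7

The diagram associated to this matrix has two connected components: the simple roots {alpha_4, alpha_8} form a chain of 2 nodes with single edges (A_2), and {alpha_1, alpha_2, alpha_3, alpha_5, alpha_6, alpha_7, alpha_9} form a chain of 6 nodes with one extra node attached to the third node from one end (E_7). A semisimple Lie algebra decomposes uniquely as the direct sum of simple ideals, one per connected component of its Dynkin diagram, so g ≅ A_2 ⊕ E_7 (dimension 8 + 133 = 141).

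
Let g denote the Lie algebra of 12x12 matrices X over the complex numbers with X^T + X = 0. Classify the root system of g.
D6

This is so(12) with 12 even, which has dimension 12(12-1)/2 = 66 and rank 12/2 = 6. In the classification of classical Lie algebras, the orthogonal algebra so(2n) in an even number of variables has type D_n; here n = 6, so the Dynkin diagram is a chain of 4 nodes with a fork of two nodes at one end (D_6). Hence the type is D_6.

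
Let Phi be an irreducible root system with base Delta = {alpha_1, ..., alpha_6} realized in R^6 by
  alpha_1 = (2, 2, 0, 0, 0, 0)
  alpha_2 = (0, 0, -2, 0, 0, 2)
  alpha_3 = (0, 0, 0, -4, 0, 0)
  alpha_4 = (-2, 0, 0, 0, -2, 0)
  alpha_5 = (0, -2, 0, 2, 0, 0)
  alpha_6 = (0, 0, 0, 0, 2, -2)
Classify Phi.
type C_6

Compute the Cartan integers a_ij = 2(alpha_i, alpha_j)/(alpha_j, alpha_j); the resulting 6x6 Cartan matrix is
[[2, 0, 0, -1, -1, 0], [0, 2, 0, 0, 0, -1], [0, 0, 2, 0, -2, 0], [-1, 0, 0, 2, 0, -1], [-1, 0, -1, 0, 2, 0], [0, -1, 0, -1, 0, 2]].
The roots have two lengths (squared-length ratio 2:1); the short ones are alpha_{1,2,4,5,6}. The associated Dynkin diagram is a chain of 6 nodes with a double edge at one end; the terminal node there is the unique long simple root (C_6), so the type is C_6 (the algebra sp(12)).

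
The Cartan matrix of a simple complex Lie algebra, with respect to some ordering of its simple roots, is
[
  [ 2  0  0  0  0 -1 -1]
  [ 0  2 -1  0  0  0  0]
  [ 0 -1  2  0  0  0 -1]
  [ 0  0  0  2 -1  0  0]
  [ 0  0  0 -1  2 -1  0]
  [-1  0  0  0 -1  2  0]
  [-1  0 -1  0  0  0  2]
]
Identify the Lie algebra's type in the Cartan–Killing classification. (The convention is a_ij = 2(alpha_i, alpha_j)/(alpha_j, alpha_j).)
The matrix has rank 7 with 2's on the diagonal. Reading the off-diagonal entries as Dynkin edges (a single edge where a_ij = a_ji = -1; a double or triple edge where a_ij * a_ji = 2 or 3), the diagram is a chain of 7 nodes with single edges (A_7). One simple-root ordering that puts it in standard form is (alpha_2, alpha_3, alpha_7, alpha_1, alpha_6, alpha_5, alpha_4). So the algebra is type A_7, i.e. sl(8).

A_7 (sl(8))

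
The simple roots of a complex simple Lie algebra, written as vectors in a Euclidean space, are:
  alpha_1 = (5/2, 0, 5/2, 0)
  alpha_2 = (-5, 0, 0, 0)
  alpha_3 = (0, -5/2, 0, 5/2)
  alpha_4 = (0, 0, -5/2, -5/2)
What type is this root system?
Compute the Cartan integers a_ij = 2(alpha_i, alpha_j)/(alpha_j, alpha_j); the resulting 4x4 Cartan matrix is
[[2, -1, 0, -1], [-2, 2, 0, 0], [0, 0, 2, -1], [-1, 0, -1, 2]].
The roots have two lengths (squared-length ratio 2:1); the short ones are alpha_{1,3,4}. The associated Dynkin diagram is a chain of 4 nodes with a double edge at one end; the terminal node there is the unique long simple root (C_4), so the type is C_4 (the algebra sp(8)).

type C_4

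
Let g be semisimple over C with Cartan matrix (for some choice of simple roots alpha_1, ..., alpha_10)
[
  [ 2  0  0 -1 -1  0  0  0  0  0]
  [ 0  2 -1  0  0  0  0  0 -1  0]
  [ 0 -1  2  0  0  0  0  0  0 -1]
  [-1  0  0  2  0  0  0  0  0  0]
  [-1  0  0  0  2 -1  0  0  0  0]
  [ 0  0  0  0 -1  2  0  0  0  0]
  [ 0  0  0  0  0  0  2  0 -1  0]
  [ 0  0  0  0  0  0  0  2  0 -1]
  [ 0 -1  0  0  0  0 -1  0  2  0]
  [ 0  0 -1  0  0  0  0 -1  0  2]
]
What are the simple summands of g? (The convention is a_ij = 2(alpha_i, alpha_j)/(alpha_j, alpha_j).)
The diagram associated to this matrix has two connected components: the simple roots {alpha_1, alpha_4, alpha_5, alpha_6} form a chain of 4 nodes with single edges (A_4), and {alpha_2, alpha_3, alpha_7, alpha_8, alpha_9, alpha_10} form a chain of 6 nodes with single edges (A_6). A semisimple Lie algebra decomposes uniquely as the direct sum of simple ideals, one per connected component of its Dynkin diagram, so g ≅ A_4 ⊕ A_6 (dimension 24 + 48 = 72).

A_4 (sl(5)) + A_6 (sl(7))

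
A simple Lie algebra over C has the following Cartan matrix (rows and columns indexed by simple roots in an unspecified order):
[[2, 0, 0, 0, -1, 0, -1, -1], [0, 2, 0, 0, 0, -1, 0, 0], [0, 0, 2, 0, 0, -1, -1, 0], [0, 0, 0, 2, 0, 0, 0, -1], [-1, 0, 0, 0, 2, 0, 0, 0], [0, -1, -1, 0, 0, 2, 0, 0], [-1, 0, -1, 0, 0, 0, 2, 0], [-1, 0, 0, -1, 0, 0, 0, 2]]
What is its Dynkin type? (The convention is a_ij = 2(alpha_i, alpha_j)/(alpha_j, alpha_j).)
E8

The matrix has rank 8 with 2's on the diagonal. Reading the off-diagonal entries as Dynkin edges (a single edge where a_ij = a_ji = -1; a double or triple edge where a_ij * a_ji = 2 or 3), the diagram is a chain of 7 nodes with one extra node attached to the third node from one end (E_8). One simple-root ordering that puts it in standard form is (alpha_4, alpha_5, alpha_8, alpha_1, alpha_7, alpha_3, alpha_6, alpha_2). So the algebra is type E_8.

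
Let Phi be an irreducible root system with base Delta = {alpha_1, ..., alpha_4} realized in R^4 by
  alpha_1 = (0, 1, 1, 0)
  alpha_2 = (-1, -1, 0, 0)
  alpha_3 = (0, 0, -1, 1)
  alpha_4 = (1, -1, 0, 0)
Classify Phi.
type D_4

Compute the Cartan integers a_ij = 2(alpha_i, alpha_j)/(alpha_j, alpha_j); the resulting 4x4 Cartan matrix is
[[2, -1, -1, -1], [-1, 2, 0, 0], [-1, 0, 2, 0], [-1, 0, 0, 2]].
All simple roots have the same length, so the diagram is simply laced. The associated Dynkin diagram is a chain of 2 nodes with a fork of two nodes at one end (D_4), so the type is D_4 (the algebra so(8)).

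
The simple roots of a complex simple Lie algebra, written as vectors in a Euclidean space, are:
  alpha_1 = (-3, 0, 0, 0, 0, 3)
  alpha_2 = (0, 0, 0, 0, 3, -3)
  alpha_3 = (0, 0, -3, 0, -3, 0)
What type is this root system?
Compute the Cartan integers a_ij = 2(alpha_i, alpha_j)/(alpha_j, alpha_j); the resulting 3x3 Cartan matrix is
[[2, -1, 0], [-1, 2, -1], [0, -1, 2]].
All simple roots have the same length, so the diagram is simply laced. The associated Dynkin diagram is a chain of 3 nodes with single edges (A_3), so the type is A_3 (the algebra sl(4)).

A3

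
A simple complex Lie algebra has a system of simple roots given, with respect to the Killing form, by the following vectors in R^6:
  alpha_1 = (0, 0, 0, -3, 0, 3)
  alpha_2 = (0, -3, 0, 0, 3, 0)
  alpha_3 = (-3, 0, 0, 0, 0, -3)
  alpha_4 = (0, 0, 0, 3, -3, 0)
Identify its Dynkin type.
Compute the Cartan integers a_ij = 2(alpha_i, alpha_j)/(alpha_j, alpha_j); the resulting 4x4 Cartan matrix is
[[2, 0, -1, -1], [0, 2, 0, -1], [-1, 0, 2, 0], [-1, -1, 0, 2]].
All simple roots have the same length, so the diagram is simply laced. The associated Dynkin diagram is a chain of 4 nodes with single edges (A_4), so the type is A_4 (the algebra sl(5)).

A_4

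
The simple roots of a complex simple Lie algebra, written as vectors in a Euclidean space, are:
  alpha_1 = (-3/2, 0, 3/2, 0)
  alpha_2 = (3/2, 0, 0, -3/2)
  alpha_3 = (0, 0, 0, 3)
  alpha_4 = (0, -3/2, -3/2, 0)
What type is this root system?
C4

Compute the Cartan integers a_ij = 2(alpha_i, alpha_j)/(alpha_j, alpha_j); the resulting 4x4 Cartan matrix is
[[2, -1, 0, -1], [-1, 2, -1, 0], [0, -2, 2, 0], [-1, 0, 0, 2]].
The roots have two lengths (squared-length ratio 2:1); the short ones are alpha_{1,2,4}. The associated Dynkin diagram is a chain of 4 nodes with a double edge at one end; the terminal node there is the unique long simple root (C_4), so the type is C_4 (the algebra sp(8)).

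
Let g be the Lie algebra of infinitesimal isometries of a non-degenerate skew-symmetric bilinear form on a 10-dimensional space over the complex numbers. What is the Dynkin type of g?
This is sp(10), which has dimension 10(10+1)/2 = 55 and rank 10/2 = 5. In the classification of classical Lie algebras, the symplectic algebra sp(2n) has type C_n; here n = 5, so the Dynkin diagram is a chain of 5 nodes with a double edge at one end; the terminal node there is the unique long simple root (C_5). Hence the type is C_5.

C_5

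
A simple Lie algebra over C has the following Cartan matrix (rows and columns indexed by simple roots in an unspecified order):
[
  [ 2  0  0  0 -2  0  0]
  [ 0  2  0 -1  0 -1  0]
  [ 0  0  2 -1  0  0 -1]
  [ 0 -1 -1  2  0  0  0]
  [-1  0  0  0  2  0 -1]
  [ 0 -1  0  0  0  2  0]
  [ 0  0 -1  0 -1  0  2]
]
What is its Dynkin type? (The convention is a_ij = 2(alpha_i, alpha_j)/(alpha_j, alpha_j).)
C_7 (sp(14))

The matrix has rank 7 with 2's on the diagonal. Reading the off-diagonal entries as Dynkin edges (a single edge where a_ij = a_ji = -1; a double or triple edge where a_ij * a_ji = 2 or 3), the diagram is a chain of 7 nodes with a double edge at one end; the terminal node there is the unique long simple root (C_7). One simple-root ordering that puts it in standard form is (alpha_6, alpha_2, alpha_4, alpha_3, alpha_7, alpha_5, alpha_1). So the algebra is type C_7, i.e. sp(14).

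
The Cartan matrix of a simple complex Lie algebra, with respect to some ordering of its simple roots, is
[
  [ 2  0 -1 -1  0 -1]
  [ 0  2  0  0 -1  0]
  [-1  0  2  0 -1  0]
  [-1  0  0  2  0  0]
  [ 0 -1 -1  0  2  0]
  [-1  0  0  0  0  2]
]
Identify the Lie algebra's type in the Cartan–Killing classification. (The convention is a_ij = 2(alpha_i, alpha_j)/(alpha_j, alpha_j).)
The matrix has rank 6 with 2's on the diagonal. Reading the off-diagonal entries as Dynkin edges (a single edge where a_ij = a_ji = -1; a double or triple edge where a_ij * a_ji = 2 or 3), the diagram is a chain of 4 nodes with a fork of two nodes at one end (D_6). One simple-root ordering that puts it in standard form is (alpha_2, alpha_5, alpha_3, alpha_1, alpha_4, alpha_6). So the algebra is type D_6, i.e. so(12).

D_6 (so(12))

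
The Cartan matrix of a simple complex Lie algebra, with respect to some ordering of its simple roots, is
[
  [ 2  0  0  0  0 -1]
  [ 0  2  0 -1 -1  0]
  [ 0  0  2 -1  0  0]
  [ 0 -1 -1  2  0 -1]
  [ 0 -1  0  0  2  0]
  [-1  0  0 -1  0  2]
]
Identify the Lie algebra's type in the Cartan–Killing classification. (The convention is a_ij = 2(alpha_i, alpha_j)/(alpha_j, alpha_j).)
E_6

The matrix has rank 6 with 2's on the diagonal. Reading the off-diagonal entries as Dynkin edges (a single edge where a_ij = a_ji = -1; a double or triple edge where a_ij * a_ji = 2 or 3), the diagram is a chain of 5 nodes with one extra node attached to the third node from one end (E_6). One simple-root ordering that puts it in standard form is (alpha_5, alpha_3, alpha_2, alpha_4, alpha_6, alpha_1). So the algebra is type E_6.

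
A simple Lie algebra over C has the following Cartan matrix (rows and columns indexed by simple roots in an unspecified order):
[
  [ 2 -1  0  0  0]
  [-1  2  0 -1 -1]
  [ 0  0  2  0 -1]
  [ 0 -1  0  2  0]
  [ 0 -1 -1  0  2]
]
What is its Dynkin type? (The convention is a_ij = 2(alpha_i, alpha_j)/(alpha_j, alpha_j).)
The matrix has rank 5 with 2's on the diagonal. Reading the off-diagonal entries as Dynkin edges (a single edge where a_ij = a_ji = -1; a double or triple edge where a_ij * a_ji = 2 or 3), the diagram is a chain of 3 nodes with a fork of two nodes at one end (D_5). One simple-root ordering that puts it in standard form is (alpha_3, alpha_5, alpha_2, alpha_4, alpha_1). So the algebra is type D_5, i.e. so(10).

D_5 (so(10))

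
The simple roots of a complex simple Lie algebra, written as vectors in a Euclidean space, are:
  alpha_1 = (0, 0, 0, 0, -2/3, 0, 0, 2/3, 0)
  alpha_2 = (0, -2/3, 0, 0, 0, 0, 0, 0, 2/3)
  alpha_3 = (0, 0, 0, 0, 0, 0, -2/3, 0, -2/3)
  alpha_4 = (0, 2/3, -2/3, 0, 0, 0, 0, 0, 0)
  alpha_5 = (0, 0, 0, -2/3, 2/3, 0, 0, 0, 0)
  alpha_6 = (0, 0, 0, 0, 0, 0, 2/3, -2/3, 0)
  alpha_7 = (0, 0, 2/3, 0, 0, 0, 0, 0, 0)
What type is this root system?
Compute the Cartan integers a_ij = 2(alpha_i, alpha_j)/(alpha_j, alpha_j); the resulting 7x7 Cartan matrix is
[[2, 0, 0, 0, -1, -1, 0], [0, 2, -1, -1, 0, 0, 0], [0, -1, 2, 0, 0, -1, 0], [0, -1, 0, 2, 0, 0, -2], [-1, 0, 0, 0, 2, 0, 0], [-1, 0, -1, 0, 0, 2, 0], [0, 0, 0, -1, 0, 0, 2]].
The roots have two lengths (squared-length ratio 2:1); the short ones are alpha_{7}. The associated Dynkin diagram is a chain of 7 nodes with a double edge at one end; the terminal node there is the unique short simple root (B_7), so the type is B_7 (the algebra so(15)).

B7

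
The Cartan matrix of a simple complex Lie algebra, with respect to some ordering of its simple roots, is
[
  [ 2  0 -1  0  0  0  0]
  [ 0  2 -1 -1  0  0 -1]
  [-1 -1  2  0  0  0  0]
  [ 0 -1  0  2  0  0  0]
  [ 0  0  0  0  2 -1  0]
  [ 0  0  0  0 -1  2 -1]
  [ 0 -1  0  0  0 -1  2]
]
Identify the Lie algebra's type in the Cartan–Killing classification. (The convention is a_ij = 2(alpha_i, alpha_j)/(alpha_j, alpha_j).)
The matrix has rank 7 with 2's on the diagonal. Reading the off-diagonal entries as Dynkin edges (a single edge where a_ij = a_ji = -1; a double or triple edge where a_ij * a_ji = 2 or 3), the diagram is a chain of 6 nodes with one extra node attached to the third node from one end (E_7). One simple-root ordering that puts it in standard form is (alpha_1, alpha_4, alpha_3, alpha_2, alpha_7, alpha_6, alpha_5). So the algebra is type E_7.

E_7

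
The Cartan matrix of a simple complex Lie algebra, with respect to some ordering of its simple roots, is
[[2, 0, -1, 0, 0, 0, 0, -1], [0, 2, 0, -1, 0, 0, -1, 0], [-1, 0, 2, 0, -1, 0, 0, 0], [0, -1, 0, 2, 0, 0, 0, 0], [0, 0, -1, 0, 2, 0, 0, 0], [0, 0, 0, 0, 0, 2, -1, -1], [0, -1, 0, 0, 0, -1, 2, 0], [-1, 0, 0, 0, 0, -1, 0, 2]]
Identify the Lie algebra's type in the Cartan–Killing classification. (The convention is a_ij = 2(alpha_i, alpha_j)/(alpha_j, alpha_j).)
The matrix has rank 8 with 2's on the diagonal. Reading the off-diagonal entries as Dynkin edges (a single edge where a_ij = a_ji = -1; a double or triple edge where a_ij * a_ji = 2 or 3), the diagram is a chain of 8 nodes with single edges (A_8). One simple-root ordering that puts it in standard form is (alpha_5, alpha_3, alpha_1, alpha_8, alpha_6, alpha_7, alpha_2, alpha_4). So the algebra is type A_8, i.e. sl(9).

A8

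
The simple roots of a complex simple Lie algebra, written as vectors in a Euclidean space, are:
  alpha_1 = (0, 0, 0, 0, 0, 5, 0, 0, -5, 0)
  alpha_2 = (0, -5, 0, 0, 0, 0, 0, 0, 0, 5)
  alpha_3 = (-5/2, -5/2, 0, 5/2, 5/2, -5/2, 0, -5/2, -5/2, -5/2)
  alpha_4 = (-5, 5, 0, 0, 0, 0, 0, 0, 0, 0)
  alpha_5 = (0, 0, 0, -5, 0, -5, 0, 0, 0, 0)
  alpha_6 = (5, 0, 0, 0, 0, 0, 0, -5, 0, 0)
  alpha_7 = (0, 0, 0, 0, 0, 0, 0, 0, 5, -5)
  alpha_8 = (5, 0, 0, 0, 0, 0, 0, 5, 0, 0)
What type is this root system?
Compute the Cartan integers a_ij = 2(alpha_i, alpha_j)/(alpha_j, alpha_j); the resulting 8x8 Cartan matrix is
[[2, 0, 0, 0, -1, 0, -1, 0], [0, 2, 0, -1, 0, 0, -1, 0], [0, 0, 2, 0, 0, 0, 0, -1], [0, -1, 0, 2, 0, -1, 0, -1], [-1, 0, 0, 0, 2, 0, 0, 0], [0, 0, 0, -1, 0, 2, 0, 0], [-1, -1, 0, 0, 0, 0, 2, 0], [0, 0, -1, -1, 0, 0, 0, 2]].
All simple roots have the same length, so the diagram is simply laced. The associated Dynkin diagram is a chain of 7 nodes with one extra node attached to the third node from one end (E_8), so the type is E_8.

type E_8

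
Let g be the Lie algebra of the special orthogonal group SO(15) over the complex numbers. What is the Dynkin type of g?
B_7 (so(15))

This is so(15) with 15 odd, which has dimension 15(15-1)/2 = 105 and rank (15-1)/2 = 7. In the classification of classical Lie algebras, the orthogonal algebra so(2n+1) in an odd number of variables has type B_n; here n = 7, so the Dynkin diagram is a chain of 7 nodes with a double edge at one end; the terminal node there is the unique short simple root (B_7). Hence the type is B_7.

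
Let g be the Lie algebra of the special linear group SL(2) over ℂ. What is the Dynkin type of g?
This is sl(2), which has dimension 2^2 - 1 = 3 and rank 2 - 1 = 1 (a Cartan subalgebra is the diagonal traceless matrices). In the classification of classical Lie algebras, the special linear algebra sl(n+1) has type A_n; here n = 1, so the Dynkin diagram is a chain of 1 nodes with single edges (A_1). Hence the type is A_1.

type A_1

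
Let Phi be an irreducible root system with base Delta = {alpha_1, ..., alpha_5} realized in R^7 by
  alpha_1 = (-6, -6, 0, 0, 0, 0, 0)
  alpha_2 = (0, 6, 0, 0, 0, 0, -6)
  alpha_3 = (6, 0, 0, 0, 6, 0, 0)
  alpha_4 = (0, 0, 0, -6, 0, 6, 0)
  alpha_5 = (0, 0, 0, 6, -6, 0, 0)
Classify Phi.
Compute the Cartan integers a_ij = 2(alpha_i, alpha_j)/(alpha_j, alpha_j); the resulting 5x5 Cartan matrix is
[[2, -1, -1, 0, 0], [-1, 2, 0, 0, 0], [-1, 0, 2, 0, -1], [0, 0, 0, 2, -1], [0, 0, -1, -1, 2]].
All simple roots have the same length, so the diagram is simply laced. The associated Dynkin diagram is a chain of 5 nodes with single edges (A_5), so the type is A_5 (the algebra sl(6)).

A5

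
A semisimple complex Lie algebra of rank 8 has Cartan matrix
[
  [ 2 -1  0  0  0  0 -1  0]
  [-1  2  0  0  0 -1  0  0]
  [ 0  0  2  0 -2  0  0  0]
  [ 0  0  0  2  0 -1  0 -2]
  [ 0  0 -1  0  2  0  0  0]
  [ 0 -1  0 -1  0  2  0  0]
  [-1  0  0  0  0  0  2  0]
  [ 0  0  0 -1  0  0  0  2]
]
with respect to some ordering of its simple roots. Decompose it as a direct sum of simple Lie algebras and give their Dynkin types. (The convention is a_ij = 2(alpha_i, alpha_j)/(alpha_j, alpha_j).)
The diagram associated to this matrix has two connected components: the simple roots {alpha_3, alpha_5} form a chain of 2 nodes with a double edge at one end; the terminal node there is the unique short simple root (B_2), and {alpha_1, alpha_2, alpha_4, alpha_6, alpha_7, alpha_8} form a chain of 6 nodes with a double edge at one end; the terminal node there is the unique short simple root (B_6). A semisimple Lie algebra decomposes uniquely as the direct sum of simple ideals, one per connected component of its Dynkin diagram, so g ≅ B_2 ⊕ B_6 (dimension 10 + 78 = 88).

B_2 ⊕ B_6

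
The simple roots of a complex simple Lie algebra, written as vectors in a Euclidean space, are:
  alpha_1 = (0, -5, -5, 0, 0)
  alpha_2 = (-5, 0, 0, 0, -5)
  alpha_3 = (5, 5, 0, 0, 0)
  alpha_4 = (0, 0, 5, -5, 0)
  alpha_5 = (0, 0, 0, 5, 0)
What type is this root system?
type B_5

Compute the Cartan integers a_ij = 2(alpha_i, alpha_j)/(alpha_j, alpha_j); the resulting 5x5 Cartan matrix is
[[2, 0, -1, -1, 0], [0, 2, -1, 0, 0], [-1, -1, 2, 0, 0], [-1, 0, 0, 2, -2], [0, 0, 0, -1, 2]].
The roots have two lengths (squared-length ratio 2:1); the short ones are alpha_{5}. The associated Dynkin diagram is a chain of 5 nodes with a double edge at one end; the terminal node there is the unique short simple root (B_5), so the type is B_5 (the algebra so(11)).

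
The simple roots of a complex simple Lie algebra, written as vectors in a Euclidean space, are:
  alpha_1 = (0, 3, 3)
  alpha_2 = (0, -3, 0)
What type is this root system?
B_2 (so(5))

Compute the Cartan integers a_ij = 2(alpha_i, alpha_j)/(alpha_j, alpha_j); the resulting 2x2 Cartan matrix is
[[2, -2], [-1, 2]].
The roots have two lengths (squared-length ratio 2:1); the short ones are alpha_{2}. The associated Dynkin diagram is a chain of 2 nodes with a double edge at one end; the terminal node there is the unique short simple root (B_2), so the type is B_2 (the algebra so(5)).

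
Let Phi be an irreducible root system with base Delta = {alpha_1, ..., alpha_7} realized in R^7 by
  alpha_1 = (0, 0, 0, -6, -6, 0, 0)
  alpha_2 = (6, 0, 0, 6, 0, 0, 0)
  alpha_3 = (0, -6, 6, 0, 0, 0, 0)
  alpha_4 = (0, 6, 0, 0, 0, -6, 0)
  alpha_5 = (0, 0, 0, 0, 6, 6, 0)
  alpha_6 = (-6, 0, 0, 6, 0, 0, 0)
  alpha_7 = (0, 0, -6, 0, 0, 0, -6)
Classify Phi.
Compute the Cartan integers a_ij = 2(alpha_i, alpha_j)/(alpha_j, alpha_j); the resulting 7x7 Cartan matrix is
[[2, -1, 0, 0, -1, -1, 0], [-1, 2, 0, 0, 0, 0, 0], [0, 0, 2, -1, 0, 0, -1], [0, 0, -1, 2, -1, 0, 0], [-1, 0, 0, -1, 2, 0, 0], [-1, 0, 0, 0, 0, 2, 0], [0, 0, -1, 0, 0, 0, 2]].
All simple roots have the same length, so the diagram is simply laced. The associated Dynkin diagram is a chain of 5 nodes with a fork of two nodes at one end (D_7), so the type is D_7 (the algebra so(14)).

type D_7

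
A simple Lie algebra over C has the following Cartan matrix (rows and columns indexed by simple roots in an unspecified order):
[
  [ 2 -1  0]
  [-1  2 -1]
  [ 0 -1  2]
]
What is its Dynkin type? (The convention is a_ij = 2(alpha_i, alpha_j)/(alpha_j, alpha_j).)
The matrix has rank 3 with 2's on the diagonal. Reading the off-diagonal entries as Dynkin edges (a single edge where a_ij = a_ji = -1; a double or triple edge where a_ij * a_ji = 2 or 3), the diagram is a chain of 3 nodes with single edges (A_3). One simple-root ordering that puts it in standard form is (alpha_3, alpha_2, alpha_1). So the algebra is type A_3, i.e. sl(4).

A3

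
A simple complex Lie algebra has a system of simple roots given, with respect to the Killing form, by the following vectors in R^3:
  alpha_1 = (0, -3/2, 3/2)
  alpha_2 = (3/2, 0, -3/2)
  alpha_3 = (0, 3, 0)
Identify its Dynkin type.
Compute the Cartan integers a_ij = 2(alpha_i, alpha_j)/(alpha_j, alpha_j); the resulting 3x3 Cartan matrix is
[[2, -1, -1], [-1, 2, 0], [-2, 0, 2]].
The roots have two lengths (squared-length ratio 2:1); the short ones are alpha_{1,2}. The associated Dynkin diagram is a chain of 3 nodes with a double edge at one end; the terminal node there is the unique long simple root (C_3), so the type is C_3 (the algebra sp(6)).

C3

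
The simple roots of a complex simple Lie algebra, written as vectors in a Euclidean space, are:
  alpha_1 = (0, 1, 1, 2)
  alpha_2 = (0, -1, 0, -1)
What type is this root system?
Compute the Cartan integers a_ij = 2(alpha_i, alpha_j)/(alpha_j, alpha_j); the resulting 2x2 Cartan matrix is
[[2, -3], [-1, 2]].
The roots have two lengths (squared-length ratio 3:1); the short ones are alpha_{2}. The associated Dynkin diagram is two nodes joined by a triple edge (G_2), so the type is G_2.

G2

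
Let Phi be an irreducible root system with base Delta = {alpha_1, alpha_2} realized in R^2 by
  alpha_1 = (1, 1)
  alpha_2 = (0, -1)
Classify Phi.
Compute the Cartan integers a_ij = 2(alpha_i, alpha_j)/(alpha_j, alpha_j); the resulting 2x2 Cartan matrix is
[[2, -2], [-1, 2]].
The roots have two lengths (squared-length ratio 2:1); the short ones are alpha_{2}. The associated Dynkin diagram is a chain of 2 nodes with a double edge at one end; the terminal node there is the unique short simple root (B_2), so the type is B_2 (the algebra so(5)).

B_2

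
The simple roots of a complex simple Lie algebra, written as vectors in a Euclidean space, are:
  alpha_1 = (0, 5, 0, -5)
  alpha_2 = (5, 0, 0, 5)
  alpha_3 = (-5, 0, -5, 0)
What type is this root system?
A_3 (sl(4))

Compute the Cartan integers a_ij = 2(alpha_i, alpha_j)/(alpha_j, alpha_j); the resulting 3x3 Cartan matrix is
[[2, -1, 0], [-1, 2, -1], [0, -1, 2]].
All simple roots have the same length, so the diagram is simply laced. The associated Dynkin diagram is a chain of 3 nodes with single edges (A_3), so the type is A_3 (the algebra sl(4)).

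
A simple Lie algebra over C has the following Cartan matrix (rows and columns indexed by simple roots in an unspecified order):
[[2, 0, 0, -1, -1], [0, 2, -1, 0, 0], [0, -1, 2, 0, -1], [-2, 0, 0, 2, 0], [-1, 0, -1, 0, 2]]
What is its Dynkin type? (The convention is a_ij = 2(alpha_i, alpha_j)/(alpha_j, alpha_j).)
The matrix has rank 5 with 2's on the diagonal. Reading the off-diagonal entries as Dynkin edges (a single edge where a_ij = a_ji = -1; a double or triple edge where a_ij * a_ji = 2 or 3), the diagram is a chain of 5 nodes with a double edge at one end; the terminal node there is the unique long simple root (C_5). One simple-root ordering that puts it in standard form is (alpha_2, alpha_3, alpha_5, alpha_1, alpha_4). So the algebra is type C_5, i.e. sp(10).

C_5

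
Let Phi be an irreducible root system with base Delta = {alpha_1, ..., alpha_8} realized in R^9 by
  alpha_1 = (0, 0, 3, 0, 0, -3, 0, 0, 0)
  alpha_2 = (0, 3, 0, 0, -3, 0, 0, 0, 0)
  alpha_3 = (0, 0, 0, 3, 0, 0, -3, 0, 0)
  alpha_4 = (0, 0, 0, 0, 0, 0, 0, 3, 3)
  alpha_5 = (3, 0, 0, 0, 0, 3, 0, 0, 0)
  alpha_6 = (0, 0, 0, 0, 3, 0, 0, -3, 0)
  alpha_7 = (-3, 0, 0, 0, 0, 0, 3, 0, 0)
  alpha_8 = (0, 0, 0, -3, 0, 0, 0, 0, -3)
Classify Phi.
A_8

Compute the Cartan integers a_ij = 2(alpha_i, alpha_j)/(alpha_j, alpha_j); the resulting 8x8 Cartan matrix is
[[2, 0, 0, 0, -1, 0, 0, 0], [0, 2, 0, 0, 0, -1, 0, 0], [0, 0, 2, 0, 0, 0, -1, -1], [0, 0, 0, 2, 0, -1, 0, -1], [-1, 0, 0, 0, 2, 0, -1, 0], [0, -1, 0, -1, 0, 2, 0, 0], [0, 0, -1, 0, -1, 0, 2, 0], [0, 0, -1, -1, 0, 0, 0, 2]].
All simple roots have the same length, so the diagram is simply laced. The associated Dynkin diagram is a chain of 8 nodes with single edges (A_8), so the type is A_8 (the algebra sl(9)).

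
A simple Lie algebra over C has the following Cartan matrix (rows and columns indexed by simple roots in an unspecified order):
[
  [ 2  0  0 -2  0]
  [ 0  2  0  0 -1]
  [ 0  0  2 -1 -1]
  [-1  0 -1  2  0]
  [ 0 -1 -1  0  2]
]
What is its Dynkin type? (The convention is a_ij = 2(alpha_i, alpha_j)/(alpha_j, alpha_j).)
The matrix has rank 5 with 2's on the diagonal. Reading the off-diagonal entries as Dynkin edges (a single edge where a_ij = a_ji = -1; a double or triple edge where a_ij * a_ji = 2 or 3), the diagram is a chain of 5 nodes with a double edge at one end; the terminal node there is the unique long simple root (C_5). One simple-root ordering that puts it in standard form is (alpha_2, alpha_5, alpha_3, alpha_4, alpha_1). So the algebra is type C_5, i.e. sp(10).

C_5 (sp(10))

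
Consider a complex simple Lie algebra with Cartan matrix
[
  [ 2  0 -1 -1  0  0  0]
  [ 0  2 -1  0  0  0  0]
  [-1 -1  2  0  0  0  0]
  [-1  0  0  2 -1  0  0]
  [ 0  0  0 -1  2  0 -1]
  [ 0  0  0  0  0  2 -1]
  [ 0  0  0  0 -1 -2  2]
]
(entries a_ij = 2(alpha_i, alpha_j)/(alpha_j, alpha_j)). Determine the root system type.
B_7

The matrix has rank 7 with 2's on the diagonal. Reading the off-diagonal entries as Dynkin edges (a single edge where a_ij = a_ji = -1; a double or triple edge where a_ij * a_ji = 2 or 3), the diagram is a chain of 7 nodes with a double edge at one end; the terminal node there is the unique short simple root (B_7). One simple-root ordering that puts it in standard form is (alpha_2, alpha_3, alpha_1, alpha_4, alpha_5, alpha_7, alpha_6). So the algebra is type B_7, i.e. so(15).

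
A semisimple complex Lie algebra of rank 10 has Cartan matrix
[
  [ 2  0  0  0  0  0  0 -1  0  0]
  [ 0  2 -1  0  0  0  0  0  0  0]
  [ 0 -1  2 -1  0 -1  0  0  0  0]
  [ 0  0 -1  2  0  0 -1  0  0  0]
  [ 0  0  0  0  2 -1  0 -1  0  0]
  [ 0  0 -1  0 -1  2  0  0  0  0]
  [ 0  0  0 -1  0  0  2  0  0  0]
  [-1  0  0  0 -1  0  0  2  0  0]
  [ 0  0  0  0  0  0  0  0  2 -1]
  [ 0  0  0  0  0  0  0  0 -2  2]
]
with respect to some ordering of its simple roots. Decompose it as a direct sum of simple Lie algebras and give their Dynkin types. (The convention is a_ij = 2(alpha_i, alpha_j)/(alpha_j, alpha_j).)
B_2 ⊕ E_8

The diagram associated to this matrix has two connected components: the simple roots {alpha_9, alpha_10} form a chain of 2 nodes with a double edge at one end; the terminal node there is the unique short simple root (B_2), and {alpha_1, alpha_2, alpha_3, alpha_4, alpha_5, alpha_6, alpha_7, alpha_8} form a chain of 7 nodes with one extra node attached to the third node from one end (E_8). A semisimple Lie algebra decomposes uniquely as the direct sum of simple ideals, one per connected component of its Dynkin diagram, so g ≅ B_2 ⊕ E_8 (dimension 10 + 248 = 258).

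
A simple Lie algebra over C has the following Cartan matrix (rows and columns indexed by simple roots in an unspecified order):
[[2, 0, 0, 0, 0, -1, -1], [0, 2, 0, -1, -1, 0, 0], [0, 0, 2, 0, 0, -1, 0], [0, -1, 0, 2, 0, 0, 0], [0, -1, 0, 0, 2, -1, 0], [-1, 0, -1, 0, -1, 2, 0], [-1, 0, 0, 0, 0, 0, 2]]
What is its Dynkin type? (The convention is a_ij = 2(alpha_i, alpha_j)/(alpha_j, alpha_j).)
E_7

The matrix has rank 7 with 2's on the diagonal. Reading the off-diagonal entries as Dynkin edges (a single edge where a_ij = a_ji = -1; a double or triple edge where a_ij * a_ji = 2 or 3), the diagram is a chain of 6 nodes with one extra node attached to the third node from one end (E_7). One simple-root ordering that puts it in standard form is (alpha_7, alpha_3, alpha_1, alpha_6, alpha_5, alpha_2, alpha_4). So the algebra is type E_7.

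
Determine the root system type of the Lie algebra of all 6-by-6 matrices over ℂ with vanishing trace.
This is sl(6), which has dimension 6^2 - 1 = 35 and rank 6 - 1 = 5 (a Cartan subalgebra is the diagonal traceless matrices). In the classification of classical Lie algebras, the special linear algebra sl(n+1) has type A_n; here n = 5, so the Dynkin diagram is a chain of 5 nodes with single edges (A_5). Hence the type is A_5.

A_5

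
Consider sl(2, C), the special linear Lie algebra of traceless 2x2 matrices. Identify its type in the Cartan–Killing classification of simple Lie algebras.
This is sl(2), which has dimension 2^2 - 1 = 3 and rank 2 - 1 = 1 (a Cartan subalgebra is the diagonal traceless matrices). In the classification of classical Lie algebras, the special linear algebra sl(n+1) has type A_n; here n = 1, so the Dynkin diagram is a chain of 1 nodes with single edges (A_1). Hence the type is A_1.

A_1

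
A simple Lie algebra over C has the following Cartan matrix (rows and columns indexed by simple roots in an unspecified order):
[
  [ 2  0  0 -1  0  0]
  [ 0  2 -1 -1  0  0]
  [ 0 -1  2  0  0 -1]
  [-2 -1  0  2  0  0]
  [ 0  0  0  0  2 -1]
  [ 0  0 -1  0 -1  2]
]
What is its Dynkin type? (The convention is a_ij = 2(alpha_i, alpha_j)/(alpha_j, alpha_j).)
The matrix has rank 6 with 2's on the diagonal. Reading the off-diagonal entries as Dynkin edges (a single edge where a_ij = a_ji = -1; a double or triple edge where a_ij * a_ji = 2 or 3), the diagram is a chain of 6 nodes with a double edge at one end; the terminal node there is the unique short simple root (B_6). One simple-root ordering that puts it in standard form is (alpha_5, alpha_6, alpha_3, alpha_2, alpha_4, alpha_1). So the algebra is type B_6, i.e. so(13).

type B_6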